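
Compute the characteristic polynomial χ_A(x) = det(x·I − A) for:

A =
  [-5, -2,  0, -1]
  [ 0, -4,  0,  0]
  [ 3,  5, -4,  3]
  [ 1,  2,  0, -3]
x^4 + 16*x^3 + 96*x^2 + 256*x + 256

Expanding det(x·I − A) (e.g. by cofactor expansion or by noting that A is similar to its Jordan form J, which has the same characteristic polynomial as A) gives
  χ_A(x) = x^4 + 16*x^3 + 96*x^2 + 256*x + 256
which factors as (x + 4)^4. The eigenvalues (with algebraic multiplicities) are λ = -4 with multiplicity 4.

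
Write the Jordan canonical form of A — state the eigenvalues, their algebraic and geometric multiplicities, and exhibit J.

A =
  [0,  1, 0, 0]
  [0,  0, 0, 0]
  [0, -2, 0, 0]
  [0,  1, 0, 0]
J_2(0) ⊕ J_1(0) ⊕ J_1(0)

The characteristic polynomial is
  det(x·I − A) = x^4

Eigenvalues and multiplicities (the geometric multiplicity of λ is n − rank(A − λI), which equals the number of Jordan blocks for λ):
  λ = 0: algebraic multiplicity = 4, geometric multiplicity = 3

Determining the block sizes for each eigenvalue:
  λ = 0: 3 blocks summing to 4 forces exactly one block of size 2 and the rest size 1 → block sizes [2, 1, 1]

Assembling the blocks gives a Jordan form
J =
  [0, 1, 0, 0]
  [0, 0, 0, 0]
  [0, 0, 0, 0]
  [0, 0, 0, 0]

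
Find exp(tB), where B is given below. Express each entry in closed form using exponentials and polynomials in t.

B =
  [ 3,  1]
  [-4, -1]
e^{tB} =
  [2*t*exp(t) + exp(t), t*exp(t)]
  [-4*t*exp(t), -2*t*exp(t) + exp(t)]

Strategy: write B = P · J · P⁻¹ where J is a Jordan canonical form, so e^{tB} = P · e^{tJ} · P⁻¹, and e^{tJ} can be computed block-by-block.

B has Jordan form
J =
  [1, 1]
  [0, 1]
(up to reordering of blocks).

Per-block formulas:
  For a 2×2 Jordan block J_2(1): exp(t · J_2(1)) = e^(1t)·(I + t·N), where N is the 2×2 nilpotent shift.

After assembling e^{tJ} and conjugating by P, we get:

e^{tB} =
  [2*t*exp(t) + exp(t), t*exp(t)]
  [-4*t*exp(t), -2*t*exp(t) + exp(t)]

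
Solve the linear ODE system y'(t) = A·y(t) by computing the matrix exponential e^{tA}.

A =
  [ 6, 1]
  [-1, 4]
e^{tA} =
  [t*exp(5*t) + exp(5*t), t*exp(5*t)]
  [-t*exp(5*t), -t*exp(5*t) + exp(5*t)]

Strategy: write A = P · J · P⁻¹ where J is a Jordan canonical form, so e^{tA} = P · e^{tJ} · P⁻¹, and e^{tJ} can be computed block-by-block.

A has Jordan form
J =
  [5, 1]
  [0, 5]
(up to reordering of blocks).

Per-block formulas:
  For a 2×2 Jordan block J_2(5): exp(t · J_2(5)) = e^(5t)·(I + t·N), where N is the 2×2 nilpotent shift.

After assembling e^{tJ} and conjugating by P, we get:

e^{tA} =
  [t*exp(5*t) + exp(5*t), t*exp(5*t)]
  [-t*exp(5*t), -t*exp(5*t) + exp(5*t)]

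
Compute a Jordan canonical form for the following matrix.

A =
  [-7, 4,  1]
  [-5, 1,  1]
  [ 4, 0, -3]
J_3(-3)

The characteristic polynomial is
  det(x·I − A) = x^3 + 9*x^2 + 27*x + 27 = (x + 3)^3

Eigenvalues and multiplicities (the geometric multiplicity of λ is n − rank(A − λI), which equals the number of Jordan blocks for λ):
  λ = -3: algebraic multiplicity = 3, geometric multiplicity = 1

Determining the block sizes for each eigenvalue:
  λ = -3: one block (gm = 1), so the single block has size am = 3 → block sizes [3]

Assembling the blocks gives a Jordan form
J =
  [-3,  1,  0]
  [ 0, -3,  1]
  [ 0,  0, -3]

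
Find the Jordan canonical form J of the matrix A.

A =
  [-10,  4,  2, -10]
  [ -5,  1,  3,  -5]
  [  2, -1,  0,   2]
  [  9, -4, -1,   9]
J_3(0) ⊕ J_1(0)

The characteristic polynomial is
  det(x·I − A) = x^4

Eigenvalues and multiplicities (the geometric multiplicity of λ is n − rank(A − λI), which equals the number of Jordan blocks for λ):
  λ = 0: algebraic multiplicity = 4, geometric multiplicity = 2

Determining the block sizes for each eigenvalue:
  λ = 0: with am = 4 and gm = 2, the partition is not yet determined (e.g. several partitions of 4 into 2 parts exist). Let N = A − (0)·I. Computing rank(N^1) = 2, rank(N^2) = 1, rank(N^3) = 0; the number of blocks of size ≥ j is rank(N^{j−1}) − rank(N^j), giving [2, 1, 1]. So we have 1 block(s) of size 3, 1 block(s) of size 1 → block sizes [3, 1]

Assembling the blocks gives a Jordan form
J =
  [0, 1, 0, 0]
  [0, 0, 1, 0]
  [0, 0, 0, 0]
  [0, 0, 0, 0]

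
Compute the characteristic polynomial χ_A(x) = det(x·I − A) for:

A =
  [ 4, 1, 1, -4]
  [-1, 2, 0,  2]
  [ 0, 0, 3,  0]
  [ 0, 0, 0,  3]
x^4 - 12*x^3 + 54*x^2 - 108*x + 81

Expanding det(x·I − A) (e.g. by cofactor expansion or by noting that A is similar to its Jordan form J, which has the same characteristic polynomial as A) gives
  χ_A(x) = x^4 - 12*x^3 + 54*x^2 - 108*x + 81
which factors as (x - 3)^4. The eigenvalues (with algebraic multiplicities) are λ = 3 with multiplicity 4.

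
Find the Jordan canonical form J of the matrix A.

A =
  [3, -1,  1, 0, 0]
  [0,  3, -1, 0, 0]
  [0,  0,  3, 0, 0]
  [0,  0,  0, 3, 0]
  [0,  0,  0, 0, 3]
J_3(3) ⊕ J_1(3) ⊕ J_1(3)

The characteristic polynomial is
  det(x·I − A) = x^5 - 15*x^4 + 90*x^3 - 270*x^2 + 405*x - 243 = (x - 3)^5

Eigenvalues and multiplicities (the geometric multiplicity of λ is n − rank(A − λI), which equals the number of Jordan blocks for λ):
  λ = 3: algebraic multiplicity = 5, geometric multiplicity = 3

Determining the block sizes for each eigenvalue:
  λ = 3: with am = 5 and gm = 3, the partition is not yet determined (e.g. several partitions of 5 into 3 parts exist). Let N = A − (3)·I. Computing rank(N^1) = 2, rank(N^2) = 1, rank(N^3) = 0; the number of blocks of size ≥ j is rank(N^{j−1}) − rank(N^j), giving [3, 1, 1]. So we have 1 block(s) of size 3, 2 block(s) of size 1 → block sizes [3, 1, 1]

Assembling the blocks gives a Jordan form
J =
  [3, 1, 0, 0, 0]
  [0, 3, 1, 0, 0]
  [0, 0, 3, 0, 0]
  [0, 0, 0, 3, 0]
  [0, 0, 0, 0, 3]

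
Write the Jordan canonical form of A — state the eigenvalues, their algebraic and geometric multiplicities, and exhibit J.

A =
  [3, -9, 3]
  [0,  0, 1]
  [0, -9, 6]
J_2(3) ⊕ J_1(3)

The characteristic polynomial is
  det(x·I − A) = x^3 - 9*x^2 + 27*x - 27 = (x - 3)^3

Eigenvalues and multiplicities (the geometric multiplicity of λ is n − rank(A − λI), which equals the number of Jordan blocks for λ):
  λ = 3: algebraic multiplicity = 3, geometric multiplicity = 2

Determining the block sizes for each eigenvalue:
  λ = 3: 2 blocks summing to 3 forces exactly one block of size 2 and the rest size 1 → block sizes [2, 1]

Assembling the blocks gives a Jordan form
J =
  [3, 1, 0]
  [0, 3, 0]
  [0, 0, 3]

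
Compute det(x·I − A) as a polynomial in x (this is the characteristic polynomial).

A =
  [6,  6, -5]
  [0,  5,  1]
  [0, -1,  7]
x^3 - 18*x^2 + 108*x - 216

Expanding det(x·I − A) (e.g. by cofactor expansion or by noting that A is similar to its Jordan form J, which has the same characteristic polynomial as A) gives
  χ_A(x) = x^3 - 18*x^2 + 108*x - 216
which factors as (x - 6)^3. The eigenvalues (with algebraic multiplicities) are λ = 6 with multiplicity 3.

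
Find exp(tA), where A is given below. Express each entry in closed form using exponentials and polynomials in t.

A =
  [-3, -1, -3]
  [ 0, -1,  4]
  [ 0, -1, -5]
e^{tA} =
  [exp(-3*t), t^2*exp(-3*t)/2 - t*exp(-3*t), t^2*exp(-3*t) - 3*t*exp(-3*t)]
  [0, 2*t*exp(-3*t) + exp(-3*t), 4*t*exp(-3*t)]
  [0, -t*exp(-3*t), -2*t*exp(-3*t) + exp(-3*t)]

Strategy: write A = P · J · P⁻¹ where J is a Jordan canonical form, so e^{tA} = P · e^{tJ} · P⁻¹, and e^{tJ} can be computed block-by-block.

A has Jordan form
J =
  [-3,  1,  0]
  [ 0, -3,  1]
  [ 0,  0, -3]
(up to reordering of blocks).

Per-block formulas:
  For a 3×3 Jordan block J_3(-3): exp(t · J_3(-3)) = e^(-3t)·(I + t·N + (t^2/2)·N^2), where N is the 3×3 nilpotent shift.

After assembling e^{tJ} and conjugating by P, we get:

e^{tA} =
  [exp(-3*t), t^2*exp(-3*t)/2 - t*exp(-3*t), t^2*exp(-3*t) - 3*t*exp(-3*t)]
  [0, 2*t*exp(-3*t) + exp(-3*t), 4*t*exp(-3*t)]
  [0, -t*exp(-3*t), -2*t*exp(-3*t) + exp(-3*t)]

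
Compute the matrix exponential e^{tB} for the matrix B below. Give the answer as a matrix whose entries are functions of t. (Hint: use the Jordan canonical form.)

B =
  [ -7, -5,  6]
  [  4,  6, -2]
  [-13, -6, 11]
e^{tB} =
  [-12*t*exp(3*t) + 2*exp(4*t) - exp(3*t), -4*t*exp(3*t) - exp(4*t) + exp(3*t), 8*t*exp(3*t) - 2*exp(4*t) + 2*exp(3*t)]
  [6*t*exp(3*t) - 2*exp(4*t) + 2*exp(3*t), 2*t*exp(3*t) + exp(4*t), -4*t*exp(3*t) + 2*exp(4*t) - 2*exp(3*t)]
  [-15*t*exp(3*t) + 2*exp(4*t) - 2*exp(3*t), -5*t*exp(3*t) - exp(4*t) + exp(3*t), 10*t*exp(3*t) - 2*exp(4*t) + 3*exp(3*t)]

Strategy: write B = P · J · P⁻¹ where J is a Jordan canonical form, so e^{tB} = P · e^{tJ} · P⁻¹, and e^{tJ} can be computed block-by-block.

B has Jordan form
J =
  [3, 1, 0]
  [0, 3, 0]
  [0, 0, 4]
(up to reordering of blocks).

Per-block formulas:
  For a 1×1 block at λ = 4: exp(t · [4]) = [e^(4t)].
  For a 2×2 Jordan block J_2(3): exp(t · J_2(3)) = e^(3t)·(I + t·N), where N is the 2×2 nilpotent shift.

After assembling e^{tJ} and conjugating by P, we get:

e^{tB} =
  [-12*t*exp(3*t) + 2*exp(4*t) - exp(3*t), -4*t*exp(3*t) - exp(4*t) + exp(3*t), 8*t*exp(3*t) - 2*exp(4*t) + 2*exp(3*t)]
  [6*t*exp(3*t) - 2*exp(4*t) + 2*exp(3*t), 2*t*exp(3*t) + exp(4*t), -4*t*exp(3*t) + 2*exp(4*t) - 2*exp(3*t)]
  [-15*t*exp(3*t) + 2*exp(4*t) - 2*exp(3*t), -5*t*exp(3*t) - exp(4*t) + exp(3*t), 10*t*exp(3*t) - 2*exp(4*t) + 3*exp(3*t)]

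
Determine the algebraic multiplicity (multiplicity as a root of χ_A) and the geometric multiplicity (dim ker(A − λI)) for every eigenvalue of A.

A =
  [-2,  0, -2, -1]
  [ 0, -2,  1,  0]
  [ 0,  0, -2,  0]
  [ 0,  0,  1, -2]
λ = -2: alg = 4, geom = 2

Step 1 — factor the characteristic polynomial to read off the algebraic multiplicities:
  χ_A(x) = (x + 2)^4

Step 2 — compute geometric multiplicities via the rank-nullity identity g(λ) = n − rank(A − λI):
  rank(A − (-2)·I) = 2, so dim ker(A − (-2)·I) = n − 2 = 2

Summary:
  λ = -2: algebraic multiplicity = 4, geometric multiplicity = 2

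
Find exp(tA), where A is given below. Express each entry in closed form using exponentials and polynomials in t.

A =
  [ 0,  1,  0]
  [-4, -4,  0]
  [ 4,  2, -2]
e^{tA} =
  [2*t*exp(-2*t) + exp(-2*t), t*exp(-2*t), 0]
  [-4*t*exp(-2*t), -2*t*exp(-2*t) + exp(-2*t), 0]
  [4*t*exp(-2*t), 2*t*exp(-2*t), exp(-2*t)]

Strategy: write A = P · J · P⁻¹ where J is a Jordan canonical form, so e^{tA} = P · e^{tJ} · P⁻¹, and e^{tJ} can be computed block-by-block.

A has Jordan form
J =
  [-2,  1,  0]
  [ 0, -2,  0]
  [ 0,  0, -2]
(up to reordering of blocks).

Per-block formulas:
  For a 1×1 block at λ = -2: exp(t · [-2]) = [e^(-2t)].
  For a 2×2 Jordan block J_2(-2): exp(t · J_2(-2)) = e^(-2t)·(I + t·N), where N is the 2×2 nilpotent shift.

After assembling e^{tJ} and conjugating by P, we get:

e^{tA} =
  [2*t*exp(-2*t) + exp(-2*t), t*exp(-2*t), 0]
  [-4*t*exp(-2*t), -2*t*exp(-2*t) + exp(-2*t), 0]
  [4*t*exp(-2*t), 2*t*exp(-2*t), exp(-2*t)]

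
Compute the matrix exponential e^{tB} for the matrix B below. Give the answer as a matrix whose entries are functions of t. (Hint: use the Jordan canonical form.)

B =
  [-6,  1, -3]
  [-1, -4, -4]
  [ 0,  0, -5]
e^{tB} =
  [-t*exp(-5*t) + exp(-5*t), t*exp(-5*t), -t^2*exp(-5*t)/2 - 3*t*exp(-5*t)]
  [-t*exp(-5*t), t*exp(-5*t) + exp(-5*t), -t^2*exp(-5*t)/2 - 4*t*exp(-5*t)]
  [0, 0, exp(-5*t)]

Strategy: write B = P · J · P⁻¹ where J is a Jordan canonical form, so e^{tB} = P · e^{tJ} · P⁻¹, and e^{tJ} can be computed block-by-block.

B has Jordan form
J =
  [-5,  1,  0]
  [ 0, -5,  1]
  [ 0,  0, -5]
(up to reordering of blocks).

Per-block formulas:
  For a 3×3 Jordan block J_3(-5): exp(t · J_3(-5)) = e^(-5t)·(I + t·N + (t^2/2)·N^2), where N is the 3×3 nilpotent shift.

After assembling e^{tJ} and conjugating by P, we get:

e^{tB} =
  [-t*exp(-5*t) + exp(-5*t), t*exp(-5*t), -t^2*exp(-5*t)/2 - 3*t*exp(-5*t)]
  [-t*exp(-5*t), t*exp(-5*t) + exp(-5*t), -t^2*exp(-5*t)/2 - 4*t*exp(-5*t)]
  [0, 0, exp(-5*t)]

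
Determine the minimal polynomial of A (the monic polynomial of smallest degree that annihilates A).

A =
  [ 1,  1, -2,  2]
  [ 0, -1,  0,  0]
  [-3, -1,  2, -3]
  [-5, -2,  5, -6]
x^2 + 2*x + 1

The characteristic polynomial is χ_A(x) = (x + 1)^4, so the eigenvalues are known. The minimal polynomial is
  m_A(x) = Π_λ (x − λ)^{k_λ}
where k_λ is the size of the *largest* Jordan block for λ (equivalently, the smallest k with (A − λI)^k v = 0 for every generalised eigenvector v of λ).

  λ = -1: largest Jordan block has size 2, contributing (x + 1)^2

So m_A(x) = (x + 1)^2 = x^2 + 2*x + 1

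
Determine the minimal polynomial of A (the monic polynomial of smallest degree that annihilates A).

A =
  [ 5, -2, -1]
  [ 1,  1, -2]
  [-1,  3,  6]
x^3 - 12*x^2 + 48*x - 64

The characteristic polynomial is χ_A(x) = (x - 4)^3, so the eigenvalues are known. The minimal polynomial is
  m_A(x) = Π_λ (x − λ)^{k_λ}
where k_λ is the size of the *largest* Jordan block for λ (equivalently, the smallest k with (A − λI)^k v = 0 for every generalised eigenvector v of λ).

  λ = 4: largest Jordan block has size 3, contributing (x − 4)^3

So m_A(x) = (x - 4)^3 = x^3 - 12*x^2 + 48*x - 64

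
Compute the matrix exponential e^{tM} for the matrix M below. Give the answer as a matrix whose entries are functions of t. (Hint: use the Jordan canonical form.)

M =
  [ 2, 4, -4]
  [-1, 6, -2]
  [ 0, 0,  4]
e^{tM} =
  [-2*t*exp(4*t) + exp(4*t), 4*t*exp(4*t), -4*t*exp(4*t)]
  [-t*exp(4*t), 2*t*exp(4*t) + exp(4*t), -2*t*exp(4*t)]
  [0, 0, exp(4*t)]

Strategy: write M = P · J · P⁻¹ where J is a Jordan canonical form, so e^{tM} = P · e^{tJ} · P⁻¹, and e^{tJ} can be computed block-by-block.

M has Jordan form
J =
  [4, 1, 0]
  [0, 4, 0]
  [0, 0, 4]
(up to reordering of blocks).

Per-block formulas:
  For a 1×1 block at λ = 4: exp(t · [4]) = [e^(4t)].
  For a 2×2 Jordan block J_2(4): exp(t · J_2(4)) = e^(4t)·(I + t·N), where N is the 2×2 nilpotent shift.

After assembling e^{tJ} and conjugating by P, we get:

e^{tM} =
  [-2*t*exp(4*t) + exp(4*t), 4*t*exp(4*t), -4*t*exp(4*t)]
  [-t*exp(4*t), 2*t*exp(4*t) + exp(4*t), -2*t*exp(4*t)]
  [0, 0, exp(4*t)]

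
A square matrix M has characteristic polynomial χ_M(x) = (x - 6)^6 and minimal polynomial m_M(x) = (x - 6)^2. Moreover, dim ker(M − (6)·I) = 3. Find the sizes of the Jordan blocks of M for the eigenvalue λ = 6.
Block sizes for λ = 6: [2, 2, 2]

Step 1 — from the characteristic polynomial, algebraic multiplicity of λ = 6 is 6. From dim ker(M − (6)·I) = 3, there are exactly 3 Jordan blocks for λ = 6.
Step 2 — from the minimal polynomial, the factor (x − 6)^2 tells us the largest block for λ = 6 has size 2.
Step 3 — with total size 6, 3 blocks, and largest block 2, the block sizes (in nonincreasing order) are [2, 2, 2].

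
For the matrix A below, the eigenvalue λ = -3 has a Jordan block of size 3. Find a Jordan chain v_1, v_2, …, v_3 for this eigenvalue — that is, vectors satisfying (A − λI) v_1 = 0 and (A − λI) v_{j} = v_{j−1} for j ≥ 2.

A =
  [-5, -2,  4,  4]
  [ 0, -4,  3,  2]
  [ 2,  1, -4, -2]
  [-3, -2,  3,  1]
A Jordan chain for λ = -3 of length 3:
v_1 = (2, 0, -2, 3)ᵀ
v_2 = (-2, -1, 1, -2)ᵀ
v_3 = (0, 1, 0, 0)ᵀ

Let N = A − (-3)·I. We want v_3 with N^3 v_3 = 0 but N^2 v_3 ≠ 0; then v_{j-1} := N · v_j for j = 3, …, 2.

Pick v_3 = (0, 1, 0, 0)ᵀ.
Then v_2 = N · v_3 = (-2, -1, 1, -2)ᵀ.
Then v_1 = N · v_2 = (2, 0, -2, 3)ᵀ.

Sanity check: (A − (-3)·I) v_1 = (0, 0, 0, 0)ᵀ = 0. ✓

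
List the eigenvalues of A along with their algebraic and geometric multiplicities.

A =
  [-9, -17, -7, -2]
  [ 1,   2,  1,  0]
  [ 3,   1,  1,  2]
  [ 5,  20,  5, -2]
λ = -2: alg = 4, geom = 2

Step 1 — factor the characteristic polynomial to read off the algebraic multiplicities:
  χ_A(x) = (x + 2)^4

Step 2 — compute geometric multiplicities via the rank-nullity identity g(λ) = n − rank(A − λI):
  rank(A − (-2)·I) = 2, so dim ker(A − (-2)·I) = n − 2 = 2

Summary:
  λ = -2: algebraic multiplicity = 4, geometric multiplicity = 2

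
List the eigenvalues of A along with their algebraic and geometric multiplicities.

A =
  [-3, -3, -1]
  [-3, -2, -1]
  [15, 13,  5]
λ = 0: alg = 3, geom = 1

Step 1 — factor the characteristic polynomial to read off the algebraic multiplicities:
  χ_A(x) = x^3

Step 2 — compute geometric multiplicities via the rank-nullity identity g(λ) = n − rank(A − λI):
  rank(A − (0)·I) = 2, so dim ker(A − (0)·I) = n − 2 = 1

Summary:
  λ = 0: algebraic multiplicity = 3, geometric multiplicity = 1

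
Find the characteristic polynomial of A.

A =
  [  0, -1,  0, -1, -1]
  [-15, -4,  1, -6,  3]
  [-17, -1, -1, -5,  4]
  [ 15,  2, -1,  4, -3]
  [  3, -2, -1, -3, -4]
x^5 + 5*x^4 - 40*x^2 - 80*x - 48

Expanding det(x·I − A) (e.g. by cofactor expansion or by noting that A is similar to its Jordan form J, which has the same characteristic polynomial as A) gives
  χ_A(x) = x^5 + 5*x^4 - 40*x^2 - 80*x - 48
which factors as (x - 3)*(x + 2)^4. The eigenvalues (with algebraic multiplicities) are λ = -2 with multiplicity 4, λ = 3 with multiplicity 1.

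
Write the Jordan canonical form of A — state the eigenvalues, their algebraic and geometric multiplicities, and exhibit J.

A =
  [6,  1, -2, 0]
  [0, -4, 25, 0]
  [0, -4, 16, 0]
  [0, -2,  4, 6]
J_3(6) ⊕ J_1(6)

The characteristic polynomial is
  det(x·I − A) = x^4 - 24*x^3 + 216*x^2 - 864*x + 1296 = (x - 6)^4

Eigenvalues and multiplicities (the geometric multiplicity of λ is n − rank(A − λI), which equals the number of Jordan blocks for λ):
  λ = 6: algebraic multiplicity = 4, geometric multiplicity = 2

Determining the block sizes for each eigenvalue:
  λ = 6: with am = 4 and gm = 2, the partition is not yet determined (e.g. several partitions of 4 into 2 parts exist). Let N = A − (6)·I. Computing rank(N^1) = 2, rank(N^2) = 1, rank(N^3) = 0; the number of blocks of size ≥ j is rank(N^{j−1}) − rank(N^j), giving [2, 1, 1]. So we have 1 block(s) of size 3, 1 block(s) of size 1 → block sizes [3, 1]

Assembling the blocks gives a Jordan form
J =
  [6, 1, 0, 0]
  [0, 6, 1, 0]
  [0, 0, 6, 0]
  [0, 0, 0, 6]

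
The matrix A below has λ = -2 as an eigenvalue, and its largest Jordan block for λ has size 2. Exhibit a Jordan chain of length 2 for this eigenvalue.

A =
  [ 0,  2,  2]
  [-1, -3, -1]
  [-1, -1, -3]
A Jordan chain for λ = -2 of length 2:
v_1 = (2, -1, -1)ᵀ
v_2 = (1, 0, 0)ᵀ

Let N = A − (-2)·I. We want v_2 with N^2 v_2 = 0 but N^1 v_2 ≠ 0; then v_{j-1} := N · v_j for j = 2, …, 2.

Pick v_2 = (1, 0, 0)ᵀ.
Then v_1 = N · v_2 = (2, -1, -1)ᵀ.

Sanity check: (A − (-2)·I) v_1 = (0, 0, 0)ᵀ = 0. ✓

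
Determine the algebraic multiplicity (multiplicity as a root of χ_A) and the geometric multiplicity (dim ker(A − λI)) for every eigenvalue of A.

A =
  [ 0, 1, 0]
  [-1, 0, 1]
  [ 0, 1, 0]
λ = 0: alg = 3, geom = 1

Step 1 — factor the characteristic polynomial to read off the algebraic multiplicities:
  χ_A(x) = x^3

Step 2 — compute geometric multiplicities via the rank-nullity identity g(λ) = n − rank(A − λI):
  rank(A − (0)·I) = 2, so dim ker(A − (0)·I) = n − 2 = 1

Summary:
  λ = 0: algebraic multiplicity = 3, geometric multiplicity = 1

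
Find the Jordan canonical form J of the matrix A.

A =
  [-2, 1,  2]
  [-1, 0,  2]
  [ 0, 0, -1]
J_2(-1) ⊕ J_1(-1)

The characteristic polynomial is
  det(x·I − A) = x^3 + 3*x^2 + 3*x + 1 = (x + 1)^3

Eigenvalues and multiplicities (the geometric multiplicity of λ is n − rank(A − λI), which equals the number of Jordan blocks for λ):
  λ = -1: algebraic multiplicity = 3, geometric multiplicity = 2

Determining the block sizes for each eigenvalue:
  λ = -1: 2 blocks summing to 3 forces exactly one block of size 2 and the rest size 1 → block sizes [2, 1]

Assembling the blocks gives a Jordan form
J =
  [-1,  1,  0]
  [ 0, -1,  0]
  [ 0,  0, -1]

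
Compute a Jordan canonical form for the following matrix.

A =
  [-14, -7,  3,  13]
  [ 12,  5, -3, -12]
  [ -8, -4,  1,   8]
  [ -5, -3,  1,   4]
J_3(-1) ⊕ J_1(-1)

The characteristic polynomial is
  det(x·I − A) = x^4 + 4*x^3 + 6*x^2 + 4*x + 1 = (x + 1)^4

Eigenvalues and multiplicities (the geometric multiplicity of λ is n − rank(A − λI), which equals the number of Jordan blocks for λ):
  λ = -1: algebraic multiplicity = 4, geometric multiplicity = 2

Determining the block sizes for each eigenvalue:
  λ = -1: with am = 4 and gm = 2, the partition is not yet determined (e.g. several partitions of 4 into 2 parts exist). Let N = A − (-1)·I. Computing rank(N^1) = 2, rank(N^2) = 1, rank(N^3) = 0; the number of blocks of size ≥ j is rank(N^{j−1}) − rank(N^j), giving [2, 1, 1]. So we have 1 block(s) of size 3, 1 block(s) of size 1 → block sizes [3, 1]

Assembling the blocks gives a Jordan form
J =
  [-1,  1,  0,  0]
  [ 0, -1,  1,  0]
  [ 0,  0, -1,  0]
  [ 0,  0,  0, -1]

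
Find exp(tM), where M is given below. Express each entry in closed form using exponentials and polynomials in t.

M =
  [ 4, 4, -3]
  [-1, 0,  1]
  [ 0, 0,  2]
e^{tM} =
  [2*t*exp(2*t) + exp(2*t), 4*t*exp(2*t), -t^2*exp(2*t) - 3*t*exp(2*t)]
  [-t*exp(2*t), -2*t*exp(2*t) + exp(2*t), t^2*exp(2*t)/2 + t*exp(2*t)]
  [0, 0, exp(2*t)]

Strategy: write M = P · J · P⁻¹ where J is a Jordan canonical form, so e^{tM} = P · e^{tJ} · P⁻¹, and e^{tJ} can be computed block-by-block.

M has Jordan form
J =
  [2, 1, 0]
  [0, 2, 1]
  [0, 0, 2]
(up to reordering of blocks).

Per-block formulas:
  For a 3×3 Jordan block J_3(2): exp(t · J_3(2)) = e^(2t)·(I + t·N + (t^2/2)·N^2), where N is the 3×3 nilpotent shift.

After assembling e^{tJ} and conjugating by P, we get:

e^{tM} =
  [2*t*exp(2*t) + exp(2*t), 4*t*exp(2*t), -t^2*exp(2*t) - 3*t*exp(2*t)]
  [-t*exp(2*t), -2*t*exp(2*t) + exp(2*t), t^2*exp(2*t)/2 + t*exp(2*t)]
  [0, 0, exp(2*t)]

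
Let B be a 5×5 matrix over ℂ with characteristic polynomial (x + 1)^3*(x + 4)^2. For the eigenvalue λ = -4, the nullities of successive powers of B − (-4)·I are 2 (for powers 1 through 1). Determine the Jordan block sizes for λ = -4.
Block sizes for λ = -4: [1, 1]

From the dimensions of kernels of powers, the number of Jordan blocks of size at least j is d_j − d_{j−1} where d_j = dim ker(N^j) (with d_0 = 0). Computing the differences gives [2].
The number of blocks of size exactly k is (#blocks of size ≥ k) − (#blocks of size ≥ k + 1), so the partition is: 2 block(s) of size 1.
In nonincreasing order the block sizes are [1, 1].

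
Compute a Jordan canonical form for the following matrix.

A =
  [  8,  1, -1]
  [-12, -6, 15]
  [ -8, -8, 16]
J_3(6)

The characteristic polynomial is
  det(x·I − A) = x^3 - 18*x^2 + 108*x - 216 = (x - 6)^3

Eigenvalues and multiplicities (the geometric multiplicity of λ is n − rank(A − λI), which equals the number of Jordan blocks for λ):
  λ = 6: algebraic multiplicity = 3, geometric multiplicity = 1

Determining the block sizes for each eigenvalue:
  λ = 6: one block (gm = 1), so the single block has size am = 3 → block sizes [3]

Assembling the blocks gives a Jordan form
J =
  [6, 1, 0]
  [0, 6, 1]
  [0, 0, 6]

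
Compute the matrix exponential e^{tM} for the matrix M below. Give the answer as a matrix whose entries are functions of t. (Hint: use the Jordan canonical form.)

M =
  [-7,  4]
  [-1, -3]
e^{tM} =
  [-2*t*exp(-5*t) + exp(-5*t), 4*t*exp(-5*t)]
  [-t*exp(-5*t), 2*t*exp(-5*t) + exp(-5*t)]

Strategy: write M = P · J · P⁻¹ where J is a Jordan canonical form, so e^{tM} = P · e^{tJ} · P⁻¹, and e^{tJ} can be computed block-by-block.

M has Jordan form
J =
  [-5,  1]
  [ 0, -5]
(up to reordering of blocks).

Per-block formulas:
  For a 2×2 Jordan block J_2(-5): exp(t · J_2(-5)) = e^(-5t)·(I + t·N), where N is the 2×2 nilpotent shift.

After assembling e^{tJ} and conjugating by P, we get:

e^{tM} =
  [-2*t*exp(-5*t) + exp(-5*t), 4*t*exp(-5*t)]
  [-t*exp(-5*t), 2*t*exp(-5*t) + exp(-5*t)]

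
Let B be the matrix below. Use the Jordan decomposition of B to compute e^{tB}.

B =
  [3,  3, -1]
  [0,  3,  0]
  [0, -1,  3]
e^{tB} =
  [exp(3*t), t^2*exp(3*t)/2 + 3*t*exp(3*t), -t*exp(3*t)]
  [0, exp(3*t), 0]
  [0, -t*exp(3*t), exp(3*t)]

Strategy: write B = P · J · P⁻¹ where J is a Jordan canonical form, so e^{tB} = P · e^{tJ} · P⁻¹, and e^{tJ} can be computed block-by-block.

B has Jordan form
J =
  [3, 1, 0]
  [0, 3, 1]
  [0, 0, 3]
(up to reordering of blocks).

Per-block formulas:
  For a 3×3 Jordan block J_3(3): exp(t · J_3(3)) = e^(3t)·(I + t·N + (t^2/2)·N^2), where N is the 3×3 nilpotent shift.

After assembling e^{tJ} and conjugating by P, we get:

e^{tB} =
  [exp(3*t), t^2*exp(3*t)/2 + 3*t*exp(3*t), -t*exp(3*t)]
  [0, exp(3*t), 0]
  [0, -t*exp(3*t), exp(3*t)]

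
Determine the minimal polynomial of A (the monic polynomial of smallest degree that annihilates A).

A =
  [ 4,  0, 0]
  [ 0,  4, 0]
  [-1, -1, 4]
x^2 - 8*x + 16

The characteristic polynomial is χ_A(x) = (x - 4)^3, so the eigenvalues are known. The minimal polynomial is
  m_A(x) = Π_λ (x − λ)^{k_λ}
where k_λ is the size of the *largest* Jordan block for λ (equivalently, the smallest k with (A − λI)^k v = 0 for every generalised eigenvector v of λ).

  λ = 4: largest Jordan block has size 2, contributing (x − 4)^2

So m_A(x) = (x - 4)^2 = x^2 - 8*x + 16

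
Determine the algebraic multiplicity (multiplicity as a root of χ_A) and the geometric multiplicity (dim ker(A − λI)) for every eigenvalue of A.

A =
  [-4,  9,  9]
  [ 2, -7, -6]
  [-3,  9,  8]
λ = -1: alg = 3, geom = 2

Step 1 — factor the characteristic polynomial to read off the algebraic multiplicities:
  χ_A(x) = (x + 1)^3

Step 2 — compute geometric multiplicities via the rank-nullity identity g(λ) = n − rank(A − λI):
  rank(A − (-1)·I) = 1, so dim ker(A − (-1)·I) = n − 1 = 2

Summary:
  λ = -1: algebraic multiplicity = 3, geometric multiplicity = 2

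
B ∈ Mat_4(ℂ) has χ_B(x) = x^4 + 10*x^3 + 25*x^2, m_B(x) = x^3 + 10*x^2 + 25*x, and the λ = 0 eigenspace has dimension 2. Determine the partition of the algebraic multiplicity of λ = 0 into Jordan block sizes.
Block sizes for λ = 0: [1, 1]

Step 1 — from the characteristic polynomial, algebraic multiplicity of λ = 0 is 2. From dim ker(B − (0)·I) = 2, there are exactly 2 Jordan blocks for λ = 0.
Step 2 — from the minimal polynomial, the factor (x − 0) tells us the largest block for λ = 0 has size 1.
Step 3 — with total size 2, 2 blocks, and largest block 1, the block sizes (in nonincreasing order) are [1, 1].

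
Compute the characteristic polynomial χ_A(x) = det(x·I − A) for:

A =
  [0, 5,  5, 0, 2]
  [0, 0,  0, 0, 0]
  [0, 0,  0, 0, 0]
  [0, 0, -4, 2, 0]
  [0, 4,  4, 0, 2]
x^5 - 4*x^4 + 4*x^3

Expanding det(x·I − A) (e.g. by cofactor expansion or by noting that A is similar to its Jordan form J, which has the same characteristic polynomial as A) gives
  χ_A(x) = x^5 - 4*x^4 + 4*x^3
which factors as x^3*(x - 2)^2. The eigenvalues (with algebraic multiplicities) are λ = 0 with multiplicity 3, λ = 2 with multiplicity 2.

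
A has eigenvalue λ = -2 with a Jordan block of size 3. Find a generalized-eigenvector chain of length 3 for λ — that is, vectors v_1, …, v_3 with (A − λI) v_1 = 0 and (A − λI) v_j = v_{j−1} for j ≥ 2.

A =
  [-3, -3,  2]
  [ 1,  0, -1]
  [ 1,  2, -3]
A Jordan chain for λ = -2 of length 3:
v_1 = (1, -1, -1)ᵀ
v_2 = (-3, 2, 2)ᵀ
v_3 = (0, 1, 0)ᵀ

Let N = A − (-2)·I. We want v_3 with N^3 v_3 = 0 but N^2 v_3 ≠ 0; then v_{j-1} := N · v_j for j = 3, …, 2.

Pick v_3 = (0, 1, 0)ᵀ.
Then v_2 = N · v_3 = (-3, 2, 2)ᵀ.
Then v_1 = N · v_2 = (1, -1, -1)ᵀ.

Sanity check: (A − (-2)·I) v_1 = (0, 0, 0)ᵀ = 0. ✓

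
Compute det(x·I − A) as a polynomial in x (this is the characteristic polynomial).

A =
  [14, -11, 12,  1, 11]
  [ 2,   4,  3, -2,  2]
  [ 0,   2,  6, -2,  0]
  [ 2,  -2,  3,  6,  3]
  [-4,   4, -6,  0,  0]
x^5 - 30*x^4 + 360*x^3 - 2160*x^2 + 6480*x - 7776

Expanding det(x·I − A) (e.g. by cofactor expansion or by noting that A is similar to its Jordan form J, which has the same characteristic polynomial as A) gives
  χ_A(x) = x^5 - 30*x^4 + 360*x^3 - 2160*x^2 + 6480*x - 7776
which factors as (x - 6)^5. The eigenvalues (with algebraic multiplicities) are λ = 6 with multiplicity 5.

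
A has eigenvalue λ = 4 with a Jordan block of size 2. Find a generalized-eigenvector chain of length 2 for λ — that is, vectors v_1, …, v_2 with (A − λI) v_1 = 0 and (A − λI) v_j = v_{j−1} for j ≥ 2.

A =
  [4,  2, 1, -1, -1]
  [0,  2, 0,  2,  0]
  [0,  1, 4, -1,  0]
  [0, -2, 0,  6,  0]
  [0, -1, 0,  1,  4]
A Jordan chain for λ = 4 of length 2:
v_1 = (2, -2, 1, -2, -1)ᵀ
v_2 = (0, 1, 0, 0, 0)ᵀ

Let N = A − (4)·I. We want v_2 with N^2 v_2 = 0 but N^1 v_2 ≠ 0; then v_{j-1} := N · v_j for j = 2, …, 2.

Pick v_2 = (0, 1, 0, 0, 0)ᵀ.
Then v_1 = N · v_2 = (2, -2, 1, -2, -1)ᵀ.

Sanity check: (A − (4)·I) v_1 = (0, 0, 0, 0, 0)ᵀ = 0. ✓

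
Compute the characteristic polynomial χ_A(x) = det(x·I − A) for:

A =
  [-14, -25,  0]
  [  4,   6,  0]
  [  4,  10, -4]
x^3 + 12*x^2 + 48*x + 64

Expanding det(x·I − A) (e.g. by cofactor expansion or by noting that A is similar to its Jordan form J, which has the same characteristic polynomial as A) gives
  χ_A(x) = x^3 + 12*x^2 + 48*x + 64
which factors as (x + 4)^3. The eigenvalues (with algebraic multiplicities) are λ = -4 with multiplicity 3.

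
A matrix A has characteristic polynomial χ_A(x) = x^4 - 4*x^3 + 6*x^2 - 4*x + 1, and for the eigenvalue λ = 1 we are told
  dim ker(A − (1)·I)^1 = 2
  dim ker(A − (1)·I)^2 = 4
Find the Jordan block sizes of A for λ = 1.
Block sizes for λ = 1: [2, 2]

From the dimensions of kernels of powers, the number of Jordan blocks of size at least j is d_j − d_{j−1} where d_j = dim ker(N^j) (with d_0 = 0). Computing the differences gives [2, 2].
The number of blocks of size exactly k is (#blocks of size ≥ k) − (#blocks of size ≥ k + 1), so the partition is: 2 block(s) of size 2.
In nonincreasing order the block sizes are [2, 2].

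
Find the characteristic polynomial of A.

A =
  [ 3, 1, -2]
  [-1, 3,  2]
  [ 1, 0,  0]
x^3 - 6*x^2 + 12*x - 8

Expanding det(x·I − A) (e.g. by cofactor expansion or by noting that A is similar to its Jordan form J, which has the same characteristic polynomial as A) gives
  χ_A(x) = x^3 - 6*x^2 + 12*x - 8
which factors as (x - 2)^3. The eigenvalues (with algebraic multiplicities) are λ = 2 with multiplicity 3.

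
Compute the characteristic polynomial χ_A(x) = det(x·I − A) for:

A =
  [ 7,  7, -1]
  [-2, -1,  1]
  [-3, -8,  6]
x^3 - 12*x^2 + 48*x - 64

Expanding det(x·I − A) (e.g. by cofactor expansion or by noting that A is similar to its Jordan form J, which has the same characteristic polynomial as A) gives
  χ_A(x) = x^3 - 12*x^2 + 48*x - 64
which factors as (x - 4)^3. The eigenvalues (with algebraic multiplicities) are λ = 4 with multiplicity 3.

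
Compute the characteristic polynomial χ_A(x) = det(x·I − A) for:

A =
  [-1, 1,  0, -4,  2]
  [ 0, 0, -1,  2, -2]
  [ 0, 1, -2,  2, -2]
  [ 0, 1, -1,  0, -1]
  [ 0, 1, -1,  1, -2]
x^5 + 5*x^4 + 10*x^3 + 10*x^2 + 5*x + 1

Expanding det(x·I − A) (e.g. by cofactor expansion or by noting that A is similar to its Jordan form J, which has the same characteristic polynomial as A) gives
  χ_A(x) = x^5 + 5*x^4 + 10*x^3 + 10*x^2 + 5*x + 1
which factors as (x + 1)^5. The eigenvalues (with algebraic multiplicities) are λ = -1 with multiplicity 5.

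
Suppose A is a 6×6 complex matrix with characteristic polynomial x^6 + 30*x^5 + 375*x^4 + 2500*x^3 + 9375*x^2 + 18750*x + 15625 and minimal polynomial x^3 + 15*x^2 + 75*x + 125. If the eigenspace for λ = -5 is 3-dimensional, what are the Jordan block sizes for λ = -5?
Block sizes for λ = -5: [3, 2, 1]

Step 1 — from the characteristic polynomial, algebraic multiplicity of λ = -5 is 6. From dim ker(A − (-5)·I) = 3, there are exactly 3 Jordan blocks for λ = -5.
Step 2 — from the minimal polynomial, the factor (x + 5)^3 tells us the largest block for λ = -5 has size 3.
Step 3 — with total size 6, 3 blocks, and largest block 3, the block sizes (in nonincreasing order) are [3, 2, 1].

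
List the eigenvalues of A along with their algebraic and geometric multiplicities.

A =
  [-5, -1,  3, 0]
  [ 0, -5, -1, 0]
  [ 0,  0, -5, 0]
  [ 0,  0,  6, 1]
λ = -5: alg = 3, geom = 1; λ = 1: alg = 1, geom = 1

Step 1 — factor the characteristic polynomial to read off the algebraic multiplicities:
  χ_A(x) = (x - 1)*(x + 5)^3

Step 2 — compute geometric multiplicities via the rank-nullity identity g(λ) = n − rank(A − λI):
  rank(A − (-5)·I) = 3, so dim ker(A − (-5)·I) = n − 3 = 1
  rank(A − (1)·I) = 3, so dim ker(A − (1)·I) = n − 3 = 1

Summary:
  λ = -5: algebraic multiplicity = 3, geometric multiplicity = 1
  λ = 1: algebraic multiplicity = 1, geometric multiplicity = 1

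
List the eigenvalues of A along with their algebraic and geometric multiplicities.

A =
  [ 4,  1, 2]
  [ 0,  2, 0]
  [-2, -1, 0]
λ = 2: alg = 3, geom = 2

Step 1 — factor the characteristic polynomial to read off the algebraic multiplicities:
  χ_A(x) = (x - 2)^3

Step 2 — compute geometric multiplicities via the rank-nullity identity g(λ) = n − rank(A − λI):
  rank(A − (2)·I) = 1, so dim ker(A − (2)·I) = n − 1 = 2

Summary:
  λ = 2: algebraic multiplicity = 3, geometric multiplicity = 2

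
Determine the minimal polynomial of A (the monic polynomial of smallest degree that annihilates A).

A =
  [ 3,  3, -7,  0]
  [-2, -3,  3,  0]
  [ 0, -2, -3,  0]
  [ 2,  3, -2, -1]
x^3 + 3*x^2 + 3*x + 1

The characteristic polynomial is χ_A(x) = (x + 1)^4, so the eigenvalues are known. The minimal polynomial is
  m_A(x) = Π_λ (x − λ)^{k_λ}
where k_λ is the size of the *largest* Jordan block for λ (equivalently, the smallest k with (A − λI)^k v = 0 for every generalised eigenvector v of λ).

  λ = -1: largest Jordan block has size 3, contributing (x + 1)^3

So m_A(x) = (x + 1)^3 = x^3 + 3*x^2 + 3*x + 1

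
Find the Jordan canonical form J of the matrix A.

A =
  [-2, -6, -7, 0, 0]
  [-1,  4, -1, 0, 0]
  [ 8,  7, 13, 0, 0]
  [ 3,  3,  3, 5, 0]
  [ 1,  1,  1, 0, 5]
J_3(5) ⊕ J_1(5) ⊕ J_1(5)

The characteristic polynomial is
  det(x·I − A) = x^5 - 25*x^4 + 250*x^3 - 1250*x^2 + 3125*x - 3125 = (x - 5)^5

Eigenvalues and multiplicities (the geometric multiplicity of λ is n − rank(A − λI), which equals the number of Jordan blocks for λ):
  λ = 5: algebraic multiplicity = 5, geometric multiplicity = 3

Determining the block sizes for each eigenvalue:
  λ = 5: with am = 5 and gm = 3, the partition is not yet determined (e.g. several partitions of 5 into 3 parts exist). Let N = A − (5)·I. Computing rank(N^1) = 2, rank(N^2) = 1, rank(N^3) = 0; the number of blocks of size ≥ j is rank(N^{j−1}) − rank(N^j), giving [3, 1, 1]. So we have 1 block(s) of size 3, 2 block(s) of size 1 → block sizes [3, 1, 1]

Assembling the blocks gives a Jordan form
J =
  [5, 1, 0, 0, 0]
  [0, 5, 1, 0, 0]
  [0, 0, 5, 0, 0]
  [0, 0, 0, 5, 0]
  [0, 0, 0, 0, 5]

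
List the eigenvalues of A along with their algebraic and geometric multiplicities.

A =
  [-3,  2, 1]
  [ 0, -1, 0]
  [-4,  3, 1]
λ = -1: alg = 3, geom = 1

Step 1 — factor the characteristic polynomial to read off the algebraic multiplicities:
  χ_A(x) = (x + 1)^3

Step 2 — compute geometric multiplicities via the rank-nullity identity g(λ) = n − rank(A − λI):
  rank(A − (-1)·I) = 2, so dim ker(A − (-1)·I) = n − 2 = 1

Summary:
  λ = -1: algebraic multiplicity = 3, geometric multiplicity = 1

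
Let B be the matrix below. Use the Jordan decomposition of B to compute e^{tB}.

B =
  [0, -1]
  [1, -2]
e^{tB} =
  [t*exp(-t) + exp(-t), -t*exp(-t)]
  [t*exp(-t), -t*exp(-t) + exp(-t)]

Strategy: write B = P · J · P⁻¹ where J is a Jordan canonical form, so e^{tB} = P · e^{tJ} · P⁻¹, and e^{tJ} can be computed block-by-block.

B has Jordan form
J =
  [-1,  1]
  [ 0, -1]
(up to reordering of blocks).

Per-block formulas:
  For a 2×2 Jordan block J_2(-1): exp(t · J_2(-1)) = e^(-1t)·(I + t·N), where N is the 2×2 nilpotent shift.

After assembling e^{tJ} and conjugating by P, we get:

e^{tB} =
  [t*exp(-t) + exp(-t), -t*exp(-t)]
  [t*exp(-t), -t*exp(-t) + exp(-t)]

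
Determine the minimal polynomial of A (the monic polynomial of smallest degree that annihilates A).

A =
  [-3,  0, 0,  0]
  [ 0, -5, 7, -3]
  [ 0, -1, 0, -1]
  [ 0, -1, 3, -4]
x^3 + 9*x^2 + 27*x + 27

The characteristic polynomial is χ_A(x) = (x + 3)^4, so the eigenvalues are known. The minimal polynomial is
  m_A(x) = Π_λ (x − λ)^{k_λ}
where k_λ is the size of the *largest* Jordan block for λ (equivalently, the smallest k with (A − λI)^k v = 0 for every generalised eigenvector v of λ).

  λ = -3: largest Jordan block has size 3, contributing (x + 3)^3

So m_A(x) = (x + 3)^3 = x^3 + 9*x^2 + 27*x + 27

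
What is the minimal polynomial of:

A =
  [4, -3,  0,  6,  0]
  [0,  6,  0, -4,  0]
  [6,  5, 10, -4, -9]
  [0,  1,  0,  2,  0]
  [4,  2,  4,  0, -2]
x^2 - 8*x + 16

The characteristic polynomial is χ_A(x) = (x - 4)^5, so the eigenvalues are known. The minimal polynomial is
  m_A(x) = Π_λ (x − λ)^{k_λ}
where k_λ is the size of the *largest* Jordan block for λ (equivalently, the smallest k with (A − λI)^k v = 0 for every generalised eigenvector v of λ).

  λ = 4: largest Jordan block has size 2, contributing (x − 4)^2

So m_A(x) = (x - 4)^2 = x^2 - 8*x + 16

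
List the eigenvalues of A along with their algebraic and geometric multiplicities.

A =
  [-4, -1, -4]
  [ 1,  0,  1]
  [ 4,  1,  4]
λ = 0: alg = 3, geom = 1

Step 1 — factor the characteristic polynomial to read off the algebraic multiplicities:
  χ_A(x) = x^3

Step 2 — compute geometric multiplicities via the rank-nullity identity g(λ) = n − rank(A − λI):
  rank(A − (0)·I) = 2, so dim ker(A − (0)·I) = n − 2 = 1

Summary:
  λ = 0: algebraic multiplicity = 3, geometric multiplicity = 1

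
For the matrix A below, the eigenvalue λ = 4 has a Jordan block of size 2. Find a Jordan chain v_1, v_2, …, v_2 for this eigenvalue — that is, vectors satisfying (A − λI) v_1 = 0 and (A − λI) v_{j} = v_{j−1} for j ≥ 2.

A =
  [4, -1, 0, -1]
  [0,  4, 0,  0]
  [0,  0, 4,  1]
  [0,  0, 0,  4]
A Jordan chain for λ = 4 of length 2:
v_1 = (-1, 0, 0, 0)ᵀ
v_2 = (0, 1, 0, 0)ᵀ

Let N = A − (4)·I. We want v_2 with N^2 v_2 = 0 but N^1 v_2 ≠ 0; then v_{j-1} := N · v_j for j = 2, …, 2.

Pick v_2 = (0, 1, 0, 0)ᵀ.
Then v_1 = N · v_2 = (-1, 0, 0, 0)ᵀ.

Sanity check: (A − (4)·I) v_1 = (0, 0, 0, 0)ᵀ = 0. ✓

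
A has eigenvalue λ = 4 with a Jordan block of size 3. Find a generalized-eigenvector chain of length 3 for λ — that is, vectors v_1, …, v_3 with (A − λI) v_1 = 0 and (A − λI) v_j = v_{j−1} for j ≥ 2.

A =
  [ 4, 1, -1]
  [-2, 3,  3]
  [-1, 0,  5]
A Jordan chain for λ = 4 of length 3:
v_1 = (-1, -1, -1)ᵀ
v_2 = (0, -2, -1)ᵀ
v_3 = (1, 0, 0)ᵀ

Let N = A − (4)·I. We want v_3 with N^3 v_3 = 0 but N^2 v_3 ≠ 0; then v_{j-1} := N · v_j for j = 3, …, 2.

Pick v_3 = (1, 0, 0)ᵀ.
Then v_2 = N · v_3 = (0, -2, -1)ᵀ.
Then v_1 = N · v_2 = (-1, -1, -1)ᵀ.

Sanity check: (A − (4)·I) v_1 = (0, 0, 0)ᵀ = 0. ✓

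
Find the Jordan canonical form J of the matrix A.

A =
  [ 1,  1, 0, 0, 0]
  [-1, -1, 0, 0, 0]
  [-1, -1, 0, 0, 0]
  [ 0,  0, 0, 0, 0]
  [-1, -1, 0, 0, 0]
J_2(0) ⊕ J_1(0) ⊕ J_1(0) ⊕ J_1(0)

The characteristic polynomial is
  det(x·I − A) = x^5

Eigenvalues and multiplicities (the geometric multiplicity of λ is n − rank(A − λI), which equals the number of Jordan blocks for λ):
  λ = 0: algebraic multiplicity = 5, geometric multiplicity = 4

Determining the block sizes for each eigenvalue:
  λ = 0: 4 blocks summing to 5 forces exactly one block of size 2 and the rest size 1 → block sizes [2, 1, 1, 1]

Assembling the blocks gives a Jordan form
J =
  [0, 1, 0, 0, 0]
  [0, 0, 0, 0, 0]
  [0, 0, 0, 0, 0]
  [0, 0, 0, 0, 0]
  [0, 0, 0, 0, 0]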